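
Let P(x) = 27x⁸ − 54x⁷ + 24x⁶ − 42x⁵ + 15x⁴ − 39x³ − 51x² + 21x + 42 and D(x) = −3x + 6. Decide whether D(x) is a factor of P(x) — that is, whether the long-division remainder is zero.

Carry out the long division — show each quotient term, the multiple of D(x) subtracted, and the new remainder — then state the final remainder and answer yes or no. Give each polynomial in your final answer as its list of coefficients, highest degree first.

R = [0], so D(x) is a factor of P(x). yes

Step 1: lead(27x⁸ − 54x⁷ + 24x⁶ − 42x⁵ + 15x⁴ − 39x³ − 51x² + 21x + 42) ÷ lead(D) = 27x⁸ ÷ −3x = −9x⁷. Subtract (−9x⁷)·D = 27x⁸ − 54x⁷. Remainder: 24x⁶ − 42x⁵ + 15x⁴ − 39x³ − 51x² + 21x + 42.
Step 2: lead(24x⁶ − 42x⁵ + 15x⁴ − 39x³ − 51x² + 21x + 42) ÷ lead(D) = 24x⁶ ÷ −3x = −8x⁵. Subtract (−8x⁵)·D = 24x⁶ − 48x⁵. Remainder: 6x⁵ + 15x⁴ − 39x³ − 51x² + 21x + 42.
Step 3: lead(6x⁵ + 15x⁴ − 39x³ − 51x² + 21x + 42) ÷ lead(D) = 6x⁵ ÷ −3x = −2x⁴. Subtract (−2x⁴)·D = 6x⁵ − 12x⁴. Remainder: 27x⁴ − 39x³ − 51x² + 21x + 42.
Step 4: lead(27x⁴ − 39x³ − 51x² + 21x + 42) ÷ lead(D) = 27x⁴ ÷ −3x = −9x³. Subtract (−9x³)·D = 27x⁴ − 54x³. Remainder: 15x³ − 51x² + 21x + 42.
Step 5: lead(15x³ − 51x² + 21x + 42) ÷ lead(D) = 15x³ ÷ −3x = −5x². Subtract (−5x²)·D = 15x³ − 30x². Remainder: −21x² + 21x + 42.
Step 6: lead(−21x² + 21x + 42) ÷ lead(D) = −21x² ÷ −3x = 7x. Subtract (7x)·D = −21x² + 42x. Remainder: −21x + 42.
Step 7: lead(−21x + 42) ÷ lead(D) = −21x ÷ −3x = 7. Subtract (7)·D = −21x + 42. Remainder: 0.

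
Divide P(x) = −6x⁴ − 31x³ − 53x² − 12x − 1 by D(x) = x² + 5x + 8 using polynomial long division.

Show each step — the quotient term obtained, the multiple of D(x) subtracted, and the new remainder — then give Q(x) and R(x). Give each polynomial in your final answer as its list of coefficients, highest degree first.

Step 1: lead(−6x⁴ − 31x³ − 53x² − 12x − 1) ÷ lead(D) = −6x⁴ ÷ x² = −6x². Subtract (−6x²)·D = −6x⁴ − 30x³ − 48x². Remainder: −x³ − 5x² − 12x − 1.
Step 2: lead(−x³ − 5x² − 12x − 1) ÷ lead(D) = −x³ ÷ x² = −x. Subtract (−x)·D = −x³ − 5x² − 8x. Remainder: −4x − 1.

Q = [-6, -1, 0]; R = [-4, -1]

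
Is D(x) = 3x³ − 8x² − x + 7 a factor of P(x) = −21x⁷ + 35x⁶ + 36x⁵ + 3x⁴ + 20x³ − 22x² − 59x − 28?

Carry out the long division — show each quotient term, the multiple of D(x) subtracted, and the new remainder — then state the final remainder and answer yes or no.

Step 1: lead(−21x⁷ + 35x⁶ + 36x⁵ + 3x⁴ + 20x³ − 22x² − 59x − 28) ÷ lead(D) = −21x⁷ ÷ 3x³ = −7x⁴. Subtract (−7x⁴)·D = −21x⁷ + 56x⁶ + 7x⁵ − 49x⁴. Remainder: −21x⁶ + 29x⁵ + 52x⁴ + 20x³ − 22x² − 59x − 28.
Step 2: lead(−21x⁶ + 29x⁵ + 52x⁴ + 20x³ − 22x² − 59x − 28) ÷ lead(D) = −21x⁶ ÷ 3x³ = −7x³. Subtract (−7x³)·D = −21x⁶ + 56x⁵ + 7x⁴ − 49x³. Remainder: −27x⁵ + 45x⁴ + 69x³ − 22x² − 59x − 28.
Step 3: lead(−27x⁵ + 45x⁴ + 69x³ − 22x² − 59x − 28) ÷ lead(D) = −27x⁵ ÷ 3x³ = −9x². Subtract (−9x²)·D = −27x⁵ + 72x⁴ + 9x³ − 63x². Remainder: −27x⁴ + 60x³ + 41x² − 59x − 28.
Step 4: lead(−27x⁴ + 60x³ + 41x² − 59x − 28) ÷ lead(D) = −27x⁴ ÷ 3x³ = −9x. Subtract (−9x)·D = −27x⁴ + 72x³ + 9x² − 63x. Remainder: −12x³ + 32x² + 4x − 28.
Step 5: lead(−12x³ + 32x² + 4x − 28) ÷ lead(D) = −12x³ ÷ 3x³ = −4. Subtract (−4)·D = −12x³ + 32x² + 4x − 28. Remainder: 0.

R(x) = 0, so D(x) is a factor of P(x). yes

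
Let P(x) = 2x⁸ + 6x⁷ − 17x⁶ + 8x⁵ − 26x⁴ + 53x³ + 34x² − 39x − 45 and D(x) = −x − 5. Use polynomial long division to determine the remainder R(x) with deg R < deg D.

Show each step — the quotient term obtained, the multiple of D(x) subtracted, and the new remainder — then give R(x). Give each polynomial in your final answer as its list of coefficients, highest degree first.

R = [0]

Step 1: lead(2x⁸ + 6x⁷ − 17x⁶ + 8x⁵ − 26x⁴ + 53x³ + 34x² − 39x − 45) ÷ lead(D) = 2x⁸ ÷ −x = −2x⁷. Subtract (−2x⁷)·D = 2x⁸ + 10x⁷. Remainder: −4x⁷ − 17x⁶ + 8x⁵ − 26x⁴ + 53x³ + 34x² − 39x − 45.
Step 2: lead(−4x⁷ − 17x⁶ + 8x⁵ − 26x⁴ + 53x³ + 34x² − 39x − 45) ÷ lead(D) = −4x⁷ ÷ −x = 4x⁶. Subtract (4x⁶)·D = −4x⁷ − 20x⁶. Remainder: 3x⁶ + 8x⁵ − 26x⁴ + 53x³ + 34x² − 39x − 45.
Step 3: lead(3x⁶ + 8x⁵ − 26x⁴ + 53x³ + 34x² − 39x − 45) ÷ lead(D) = 3x⁶ ÷ −x = −3x⁵. Subtract (−3x⁵)·D = 3x⁶ + 15x⁵. Remainder: −7x⁵ − 26x⁴ + 53x³ + 34x² − 39x − 45.
Step 4: lead(−7x⁵ − 26x⁴ + 53x³ + 34x² − 39x − 45) ÷ lead(D) = −7x⁵ ÷ −x = 7x⁴. Subtract (7x⁴)·D = −7x⁵ − 35x⁴. Remainder: 9x⁴ + 53x³ + 34x² − 39x − 45.
Step 5: lead(9x⁴ + 53x³ + 34x² − 39x − 45) ÷ lead(D) = 9x⁴ ÷ −x = −9x³. Subtract (−9x³)·D = 9x⁴ + 45x³. Remainder: 8x³ + 34x² − 39x − 45.
Step 6: lead(8x³ + 34x² − 39x − 45) ÷ lead(D) = 8x³ ÷ −x = −8x². Subtract (−8x²)·D = 8x³ + 40x². Remainder: −6x² − 39x − 45.
Step 7: lead(−6x² − 39x − 45) ÷ lead(D) = −6x² ÷ −x = 6x. Subtract (6x)·D = −6x² − 30x. Remainder: −9x − 45.
Step 8: lead(−9x − 45) ÷ lead(D) = −9x ÷ −x = 9. Subtract (9)·D = −9x − 45. Remainder: 0.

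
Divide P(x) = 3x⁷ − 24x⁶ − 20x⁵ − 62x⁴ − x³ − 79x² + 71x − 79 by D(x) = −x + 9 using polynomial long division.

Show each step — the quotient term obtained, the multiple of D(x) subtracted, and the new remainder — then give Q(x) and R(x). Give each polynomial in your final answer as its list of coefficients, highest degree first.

Step 1: lead(3x⁷ − 24x⁶ − 20x⁵ − 62x⁴ − x³ − 79x² + 71x − 79) ÷ lead(D) = 3x⁷ ÷ −x = −3x⁶. Subtract (−3x⁶)·D = 3x⁷ − 27x⁶. Remainder: 3x⁶ − 20x⁵ − 62x⁴ − x³ − 79x² + 71x − 79.
Step 2: lead(3x⁶ − 20x⁵ − 62x⁴ − x³ − 79x² + 71x − 79) ÷ lead(D) = 3x⁶ ÷ −x = −3x⁵. Subtract (−3x⁵)·D = 3x⁶ − 27x⁵. Remainder: 7x⁵ − 62x⁴ − x³ − 79x² + 71x − 79.
Step 3: lead(7x⁵ − 62x⁴ − x³ − 79x² + 71x − 79) ÷ lead(D) = 7x⁵ ÷ −x = −7x⁴. Subtract (−7x⁴)·D = 7x⁵ − 63x⁴. Remainder: x⁴ − x³ − 79x² + 71x − 79.
Step 4: lead(x⁴ − x³ − 79x² + 71x − 79) ÷ lead(D) = x⁴ ÷ −x = −x³. Subtract (−x³)·D = x⁴ − 9x³. Remainder: 8x³ − 79x² + 71x − 79.
Step 5: lead(8x³ − 79x² + 71x − 79) ÷ lead(D) = 8x³ ÷ −x = −8x². Subtract (−8x²)·D = 8x³ − 72x². Remainder: −7x² + 71x − 79.
Step 6: lead(−7x² + 71x − 79) ÷ lead(D) = −7x² ÷ −x = 7x. Subtract (7x)·D = −7x² + 63x. Remainder: 8x − 79.
Step 7: lead(8x − 79) ÷ lead(D) = 8x ÷ −x = −8. Subtract (−8)·D = 8x − 72. Remainder: −7.

Q = [-3, -3, -7, -1, -8, 7, -8]; R = [-7]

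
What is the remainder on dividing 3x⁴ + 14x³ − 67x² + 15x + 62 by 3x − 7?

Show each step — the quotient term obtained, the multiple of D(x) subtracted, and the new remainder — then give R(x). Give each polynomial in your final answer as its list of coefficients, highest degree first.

R = [-1]

Step 1: lead(3x⁴ + 14x³ − 67x² + 15x + 62) ÷ lead(D) = 3x⁴ ÷ 3x = x³. Subtract (x³)·D = 3x⁴ − 7x³. Remainder: 21x³ − 67x² + 15x + 62.
Step 2: lead(21x³ − 67x² + 15x + 62) ÷ lead(D) = 21x³ ÷ 3x = 7x². Subtract (7x²)·D = 21x³ − 49x². Remainder: −18x² + 15x + 62.
Step 3: lead(−18x² + 15x + 62) ÷ lead(D) = −18x² ÷ 3x = −6x. Subtract (−6x)·D = −18x² + 42x. Remainder: −27x + 62.
Step 4: lead(−27x + 62) ÷ lead(D) = −27x ÷ 3x = −9. Subtract (−9)·D = −27x + 63. Remainder: −1.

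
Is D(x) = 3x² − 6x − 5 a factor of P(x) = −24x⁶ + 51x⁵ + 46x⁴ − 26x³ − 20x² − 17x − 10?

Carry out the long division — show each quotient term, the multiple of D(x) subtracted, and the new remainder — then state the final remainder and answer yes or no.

Step 1: lead(−24x⁶ + 51x⁵ + 46x⁴ − 26x³ − 20x² − 17x − 10) ÷ lead(D) = −24x⁶ ÷ 3x² = −8x⁴. Subtract (−8x⁴)·D = −24x⁶ + 48x⁵ + 40x⁴. Remainder: 3x⁵ + 6x⁴ − 26x³ − 20x² − 17x − 10.
Step 2: lead(3x⁵ + 6x⁴ − 26x³ − 20x² − 17x − 10) ÷ lead(D) = 3x⁵ ÷ 3x² = x³. Subtract (x³)·D = 3x⁵ − 6x⁴ − 5x³. Remainder: 12x⁴ − 21x³ − 20x² − 17x − 10.
Step 3: lead(12x⁴ − 21x³ − 20x² − 17x − 10) ÷ lead(D) = 12x⁴ ÷ 3x² = 4x². Subtract (4x²)·D = 12x⁴ − 24x³ − 20x². Remainder: 3x³ − 17x − 10.
Step 4: lead(3x³ − 17x − 10) ÷ lead(D) = 3x³ ÷ 3x² = x. Subtract (x)·D = 3x³ − 6x² − 5x. Remainder: 6x² − 12x − 10.
Step 5: lead(6x² − 12x − 10) ÷ lead(D) = 6x² ÷ 3x² = 2. Subtract (2)·D = 6x² − 12x − 10. Remainder: 0.

R(x) = 0, so D(x) is a factor of P(x). yes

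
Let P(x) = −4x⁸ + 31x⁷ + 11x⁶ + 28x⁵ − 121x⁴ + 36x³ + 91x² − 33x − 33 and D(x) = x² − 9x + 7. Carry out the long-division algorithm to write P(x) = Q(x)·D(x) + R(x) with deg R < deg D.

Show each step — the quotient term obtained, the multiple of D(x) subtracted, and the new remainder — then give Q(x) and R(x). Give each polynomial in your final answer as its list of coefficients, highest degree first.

Q = [-4, -5, -6, 9, 2, -9, -4]; R = [-6, -5]

Step 1: lead(−4x⁸ + 31x⁷ + 11x⁶ + 28x⁵ − 121x⁴ + 36x³ + 91x² − 33x − 33) ÷ lead(D) = −4x⁸ ÷ x² = −4x⁶. Subtract (−4x⁶)·D = −4x⁸ + 36x⁷ − 28x⁶. Remainder: −5x⁷ + 39x⁶ + 28x⁵ − 121x⁴ + 36x³ + 91x² − 33x − 33.
Step 2: lead(−5x⁷ + 39x⁶ + 28x⁵ − 121x⁴ + 36x³ + 91x² − 33x − 33) ÷ lead(D) = −5x⁷ ÷ x² = −5x⁵. Subtract (−5x⁵)·D = −5x⁷ + 45x⁶ − 35x⁵. Remainder: −6x⁶ + 63x⁵ − 121x⁴ + 36x³ + 91x² − 33x − 33.
Step 3: lead(−6x⁶ + 63x⁵ − 121x⁴ + 36x³ + 91x² − 33x − 33) ÷ lead(D) = −6x⁶ ÷ x² = −6x⁴. Subtract (−6x⁴)·D = −6x⁶ + 54x⁵ − 42x⁴. Remainder: 9x⁵ − 79x⁴ + 36x³ + 91x² − 33x − 33.
Step 4: lead(9x⁵ − 79x⁴ + 36x³ + 91x² − 33x − 33) ÷ lead(D) = 9x⁵ ÷ x² = 9x³. Subtract (9x³)·D = 9x⁵ − 81x⁴ + 63x³. Remainder: 2x⁴ − 27x³ + 91x² − 33x − 33.
Step 5: lead(2x⁴ − 27x³ + 91x² − 33x − 33) ÷ lead(D) = 2x⁴ ÷ x² = 2x². Subtract (2x²)·D = 2x⁴ − 18x³ + 14x². Remainder: −9x³ + 77x² − 33x − 33.
Step 6: lead(−9x³ + 77x² − 33x − 33) ÷ lead(D) = −9x³ ÷ x² = −9x. Subtract (−9x)·D = −9x³ + 81x² − 63x. Remainder: −4x² + 30x − 33.
Step 7: lead(−4x² + 30x − 33) ÷ lead(D) = −4x² ÷ x² = −4. Subtract (−4)·D = −4x² + 36x − 28. Remainder: −6x − 5.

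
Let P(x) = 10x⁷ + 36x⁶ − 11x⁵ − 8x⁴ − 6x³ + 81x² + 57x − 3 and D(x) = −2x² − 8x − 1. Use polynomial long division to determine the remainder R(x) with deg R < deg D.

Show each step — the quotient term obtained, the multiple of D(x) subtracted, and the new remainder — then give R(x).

Step 1: lead(10x⁷ + 36x⁶ − 11x⁵ − 8x⁴ − 6x³ + 81x² + 57x − 3) ÷ lead(D) = 10x⁷ ÷ −2x² = −5x⁵. Subtract (−5x⁵)·D = 10x⁷ + 40x⁶ + 5x⁵. Remainder: −4x⁶ − 16x⁵ − 8x⁴ − 6x³ + 81x² + 57x − 3.
Step 2: lead(−4x⁶ − 16x⁵ − 8x⁴ − 6x³ + 81x² + 57x − 3) ÷ lead(D) = −4x⁶ ÷ −2x² = 2x⁴. Subtract (2x⁴)·D = −4x⁶ − 16x⁵ − 2x⁴. Remainder: −6x⁴ − 6x³ + 81x² + 57x − 3.
Step 3: lead(−6x⁴ − 6x³ + 81x² + 57x − 3) ÷ lead(D) = −6x⁴ ÷ −2x² = 3x². Subtract (3x²)·D = −6x⁴ − 24x³ − 3x². Remainder: 18x³ + 84x² + 57x − 3.
Step 4: lead(18x³ + 84x² + 57x − 3) ÷ lead(D) = 18x³ ÷ −2x² = −9x. Subtract (−9x)·D = 18x³ + 72x² + 9x. Remainder: 12x² + 48x − 3.
Step 5: lead(12x² + 48x − 3) ÷ lead(D) = 12x² ÷ −2x² = −6. Subtract (−6)·D = 12x² + 48x + 6. Remainder: −9.

R(x) = −9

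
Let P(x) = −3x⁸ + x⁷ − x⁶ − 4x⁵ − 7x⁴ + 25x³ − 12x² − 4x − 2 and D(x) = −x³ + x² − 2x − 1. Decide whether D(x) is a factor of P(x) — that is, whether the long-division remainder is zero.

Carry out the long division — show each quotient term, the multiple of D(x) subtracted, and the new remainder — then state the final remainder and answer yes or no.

R(x) = −3x² − 9x − 7, so D(x) is not a factor of P(x). no

Step 1: lead(−3x⁸ + x⁷ − x⁶ − 4x⁵ − 7x⁴ + 25x³ − 12x² − 4x − 2) ÷ lead(D) = −3x⁸ ÷ −x³ = 3x⁵. Subtract (3x⁵)·D = −3x⁸ + 3x⁷ − 6x⁶ − 3x⁵. Remainder: −2x⁷ + 5x⁶ − x⁵ − 7x⁴ + 25x³ − 12x² − 4x − 2.
Step 2: lead(−2x⁷ + 5x⁶ − x⁵ − 7x⁴ + 25x³ − 12x² − 4x − 2) ÷ lead(D) = −2x⁷ ÷ −x³ = 2x⁴. Subtract (2x⁴)·D = −2x⁷ + 2x⁶ − 4x⁵ − 2x⁴. Remainder: 3x⁶ + 3x⁵ − 5x⁴ + 25x³ − 12x² − 4x − 2.
Step 3: lead(3x⁶ + 3x⁵ − 5x⁴ + 25x³ − 12x² − 4x − 2) ÷ lead(D) = 3x⁶ ÷ −x³ = −3x³. Subtract (−3x³)·D = 3x⁶ − 3x⁵ + 6x⁴ + 3x³. Remainder: 6x⁵ − 11x⁴ + 22x³ − 12x² − 4x − 2.
Step 4: lead(6x⁵ − 11x⁴ + 22x³ − 12x² − 4x − 2) ÷ lead(D) = 6x⁵ ÷ −x³ = −6x². Subtract (−6x²)·D = 6x⁵ − 6x⁴ + 12x³ + 6x². Remainder: −5x⁴ + 10x³ − 18x² − 4x − 2.
Step 5: lead(−5x⁴ + 10x³ − 18x² − 4x − 2) ÷ lead(D) = −5x⁴ ÷ −x³ = 5x. Subtract (5x)·D = −5x⁴ + 5x³ − 10x² − 5x. Remainder: 5x³ − 8x² + x − 2.
Step 6: lead(5x³ − 8x² + x − 2) ÷ lead(D) = 5x³ ÷ −x³ = −5. Subtract (−5)·D = 5x³ − 5x² + 10x + 5. Remainder: −3x² − 9x − 7.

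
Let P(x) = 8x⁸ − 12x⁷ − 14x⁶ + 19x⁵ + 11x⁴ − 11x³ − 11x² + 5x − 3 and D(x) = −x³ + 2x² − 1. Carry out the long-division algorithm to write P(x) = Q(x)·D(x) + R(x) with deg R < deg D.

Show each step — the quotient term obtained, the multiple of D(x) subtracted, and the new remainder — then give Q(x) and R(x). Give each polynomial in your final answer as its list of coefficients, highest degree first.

Q = [-8, -4, 6, 1, -5, -5]; R = [-8]

Step 1: lead(8x⁸ − 12x⁷ − 14x⁶ + 19x⁵ + 11x⁴ − 11x³ − 11x² + 5x − 3) ÷ lead(D) = 8x⁸ ÷ −x³ = −8x⁵. Subtract (−8x⁵)·D = 8x⁸ − 16x⁷ + 8x⁵. Remainder: 4x⁷ − 14x⁶ + 11x⁵ + 11x⁴ − 11x³ − 11x² + 5x − 3.
Step 2: lead(4x⁷ − 14x⁶ + 11x⁵ + 11x⁴ − 11x³ − 11x² + 5x − 3) ÷ lead(D) = 4x⁷ ÷ −x³ = −4x⁴. Subtract (−4x⁴)·D = 4x⁷ − 8x⁶ + 4x⁴. Remainder: −6x⁶ + 11x⁵ + 7x⁴ − 11x³ − 11x² + 5x − 3.
Step 3: lead(−6x⁶ + 11x⁵ + 7x⁴ − 11x³ − 11x² + 5x − 3) ÷ lead(D) = −6x⁶ ÷ −x³ = 6x³. Subtract (6x³)·D = −6x⁶ + 12x⁵ − 6x³. Remainder: −x⁵ + 7x⁴ − 5x³ − 11x² + 5x − 3.
Step 4: lead(−x⁵ + 7x⁴ − 5x³ − 11x² + 5x − 3) ÷ lead(D) = −x⁵ ÷ −x³ = x². Subtract (x²)·D = −x⁵ + 2x⁴ − x². Remainder: 5x⁴ − 5x³ − 10x² + 5x − 3.
Step 5: lead(5x⁴ − 5x³ − 10x² + 5x − 3) ÷ lead(D) = 5x⁴ ÷ −x³ = −5x. Subtract (−5x)·D = 5x⁴ − 10x³ + 5x. Remainder: 5x³ − 10x² − 3.
Step 6: lead(5x³ − 10x² − 3) ÷ lead(D) = 5x³ ÷ −x³ = −5. Subtract (−5)·D = 5x³ − 10x² + 5. Remainder: −8.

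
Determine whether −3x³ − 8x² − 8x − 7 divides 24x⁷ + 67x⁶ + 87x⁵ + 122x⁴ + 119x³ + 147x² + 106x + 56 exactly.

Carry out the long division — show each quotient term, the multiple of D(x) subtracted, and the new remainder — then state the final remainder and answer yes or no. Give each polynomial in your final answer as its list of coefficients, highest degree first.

R = [0], so D(x) is a factor of P(x). yes

Step 1: lead(24x⁷ + 67x⁶ + 87x⁵ + 122x⁴ + 119x³ + 147x² + 106x + 56) ÷ lead(D) = 24x⁷ ÷ −3x³ = −8x⁴. Subtract (−8x⁴)·D = 24x⁷ + 64x⁶ + 64x⁵ + 56x⁴. Remainder: 3x⁶ + 23x⁵ + 66x⁴ + 119x³ + 147x² + 106x + 56.
Step 2: lead(3x⁶ + 23x⁵ + 66x⁴ + 119x³ + 147x² + 106x + 56) ÷ lead(D) = 3x⁶ ÷ −3x³ = −x³. Subtract (−x³)·D = 3x⁶ + 8x⁵ + 8x⁴ + 7x³. Remainder: 15x⁵ + 58x⁴ + 112x³ + 147x² + 106x + 56.
Step 3: lead(15x⁵ + 58x⁴ + 112x³ + 147x² + 106x + 56) ÷ lead(D) = 15x⁵ ÷ −3x³ = −5x². Subtract (−5x²)·D = 15x⁵ + 40x⁴ + 40x³ + 35x². Remainder: 18x⁴ + 72x³ + 112x² + 106x + 56.
Step 4: lead(18x⁴ + 72x³ + 112x² + 106x + 56) ÷ lead(D) = 18x⁴ ÷ −3x³ = −6x. Subtract (−6x)·D = 18x⁴ + 48x³ + 48x² + 42x. Remainder: 24x³ + 64x² + 64x + 56.
Step 5: lead(24x³ + 64x² + 64x + 56) ÷ lead(D) = 24x³ ÷ −3x³ = −8. Subtract (−8)·D = 24x³ + 64x² + 64x + 56. Remainder: 0.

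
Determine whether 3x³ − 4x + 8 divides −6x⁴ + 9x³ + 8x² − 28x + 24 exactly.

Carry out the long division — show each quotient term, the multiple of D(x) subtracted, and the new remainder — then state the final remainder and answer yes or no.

R(x) = 0, so D(x) is a factor of P(x). yes

Step 1: lead(−6x⁴ + 9x³ + 8x² − 28x + 24) ÷ lead(D) = −6x⁴ ÷ 3x³ = −2x. Subtract (−2x)·D = −6x⁴ + 8x² − 16x. Remainder: 9x³ − 12x + 24.
Step 2: lead(9x³ − 12x + 24) ÷ lead(D) = 9x³ ÷ 3x³ = 3. Subtract (3)·D = 9x³ − 12x + 24. Remainder: 0.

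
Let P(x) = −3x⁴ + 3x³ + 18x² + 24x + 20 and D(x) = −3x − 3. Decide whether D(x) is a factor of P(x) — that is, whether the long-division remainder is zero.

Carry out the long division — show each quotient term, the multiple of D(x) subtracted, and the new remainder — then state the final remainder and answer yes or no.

Step 1: lead(−3x⁴ + 3x³ + 18x² + 24x + 20) ÷ lead(D) = −3x⁴ ÷ −3x = x³. Subtract (x³)·D = −3x⁴ − 3x³. Remainder: 6x³ + 18x² + 24x + 20.
Step 2: lead(6x³ + 18x² + 24x + 20) ÷ lead(D) = 6x³ ÷ −3x = −2x². Subtract (−2x²)·D = 6x³ + 6x². Remainder: 12x² + 24x + 20.
Step 3: lead(12x² + 24x + 20) ÷ lead(D) = 12x² ÷ −3x = −4x. Subtract (−4x)·D = 12x² + 12x. Remainder: 12x + 20.
Step 4: lead(12x + 20) ÷ lead(D) = 12x ÷ −3x = −4. Subtract (−4)·D = 12x + 12. Remainder: 8.

R(x) = 8, so D(x) is not a factor of P(x). no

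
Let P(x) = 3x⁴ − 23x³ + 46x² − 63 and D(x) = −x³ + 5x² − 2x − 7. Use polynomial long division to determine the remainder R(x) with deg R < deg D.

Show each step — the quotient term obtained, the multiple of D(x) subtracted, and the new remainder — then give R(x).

Step 1: lead(3x⁴ − 23x³ + 46x² − 63) ÷ lead(D) = 3x⁴ ÷ −x³ = −3x. Subtract (−3x)·D = 3x⁴ − 15x³ + 6x² + 21x. Remainder: −8x³ + 40x² − 21x − 63.
Step 2: lead(−8x³ + 40x² − 21x − 63) ÷ lead(D) = −8x³ ÷ −x³ = 8. Subtract (8)·D = −8x³ + 40x² − 16x − 56. Remainder: −5x − 7.

R(x) = −5x − 7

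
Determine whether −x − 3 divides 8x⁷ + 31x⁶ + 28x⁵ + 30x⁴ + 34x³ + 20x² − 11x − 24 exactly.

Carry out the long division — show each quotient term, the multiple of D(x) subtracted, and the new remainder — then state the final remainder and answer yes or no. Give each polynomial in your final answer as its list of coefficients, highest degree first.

R = [0], so D(x) is a factor of P(x). yes

Step 1: lead(8x⁷ + 31x⁶ + 28x⁵ + 30x⁴ + 34x³ + 20x² − 11x − 24) ÷ lead(D) = 8x⁷ ÷ −x = −8x⁶. Subtract (−8x⁶)·D = 8x⁷ + 24x⁶. Remainder: 7x⁶ + 28x⁵ + 30x⁴ + 34x³ + 20x² − 11x − 24.
Step 2: lead(7x⁶ + 28x⁵ + 30x⁴ + 34x³ + 20x² − 11x − 24) ÷ lead(D) = 7x⁶ ÷ −x = −7x⁵. Subtract (−7x⁵)·D = 7x⁶ + 21x⁵. Remainder: 7x⁵ + 30x⁴ + 34x³ + 20x² − 11x − 24.
Step 3: lead(7x⁵ + 30x⁴ + 34x³ + 20x² − 11x − 24) ÷ lead(D) = 7x⁵ ÷ −x = −7x⁴. Subtract (−7x⁴)·D = 7x⁵ + 21x⁴. Remainder: 9x⁴ + 34x³ + 20x² − 11x − 24.
Step 4: lead(9x⁴ + 34x³ + 20x² − 11x − 24) ÷ lead(D) = 9x⁴ ÷ −x = −9x³. Subtract (−9x³)·D = 9x⁴ + 27x³. Remainder: 7x³ + 20x² − 11x − 24.
Step 5: lead(7x³ + 20x² − 11x − 24) ÷ lead(D) = 7x³ ÷ −x = −7x². Subtract (−7x²)·D = 7x³ + 21x². Remainder: −x² − 11x − 24.
Step 6: lead(−x² − 11x − 24) ÷ lead(D) = −x² ÷ −x = x. Subtract (x)·D = −x² − 3x. Remainder: −8x − 24.
Step 7: lead(−8x − 24) ÷ lead(D) = −8x ÷ −x = 8. Subtract (8)·D = −8x − 24. Remainder: 0.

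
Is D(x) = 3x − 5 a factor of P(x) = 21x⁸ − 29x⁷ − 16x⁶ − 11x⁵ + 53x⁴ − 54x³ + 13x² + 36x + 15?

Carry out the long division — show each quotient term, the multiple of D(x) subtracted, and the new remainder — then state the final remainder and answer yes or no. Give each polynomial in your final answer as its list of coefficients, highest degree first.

Step 1: lead(21x⁸ − 29x⁷ − 16x⁶ − 11x⁵ + 53x⁴ − 54x³ + 13x² + 36x + 15) ÷ lead(D) = 21x⁸ ÷ 3x = 7x⁷. Subtract (7x⁷)·D = 21x⁸ − 35x⁷. Remainder: 6x⁷ − 16x⁶ − 11x⁵ + 53x⁴ − 54x³ + 13x² + 36x + 15.
Step 2: lead(6x⁷ − 16x⁶ − 11x⁵ + 53x⁴ − 54x³ + 13x² + 36x + 15) ÷ lead(D) = 6x⁷ ÷ 3x = 2x⁶. Subtract (2x⁶)·D = 6x⁷ − 10x⁶. Remainder: −6x⁶ − 11x⁵ + 53x⁴ − 54x³ + 13x² + 36x + 15.
Step 3: lead(−6x⁶ − 11x⁵ + 53x⁴ − 54x³ + 13x² + 36x + 15) ÷ lead(D) = −6x⁶ ÷ 3x = −2x⁵. Subtract (−2x⁵)·D = −6x⁶ + 10x⁵. Remainder: −21x⁵ + 53x⁴ − 54x³ + 13x² + 36x + 15.
Step 4: lead(−21x⁵ + 53x⁴ − 54x³ + 13x² + 36x + 15) ÷ lead(D) = −21x⁵ ÷ 3x = −7x⁴. Subtract (−7x⁴)·D = −21x⁵ + 35x⁴. Remainder: 18x⁴ − 54x³ + 13x² + 36x + 15.
Step 5: lead(18x⁴ − 54x³ + 13x² + 36x + 15) ÷ lead(D) = 18x⁴ ÷ 3x = 6x³. Subtract (6x³)·D = 18x⁴ − 30x³. Remainder: −24x³ + 13x² + 36x + 15.
Step 6: lead(−24x³ + 13x² + 36x + 15) ÷ lead(D) = −24x³ ÷ 3x = −8x². Subtract (−8x²)·D = −24x³ + 40x². Remainder: −27x² + 36x + 15.
Step 7: lead(−27x² + 36x + 15) ÷ lead(D) = −27x² ÷ 3x = −9x. Subtract (−9x)·D = −27x² + 45x. Remainder: −9x + 15.
Step 8: lead(−9x + 15) ÷ lead(D) = −9x ÷ 3x = −3. Subtract (−3)·D = −9x + 15. Remainder: 0.

R = [0], so D(x) is a factor of P(x). yes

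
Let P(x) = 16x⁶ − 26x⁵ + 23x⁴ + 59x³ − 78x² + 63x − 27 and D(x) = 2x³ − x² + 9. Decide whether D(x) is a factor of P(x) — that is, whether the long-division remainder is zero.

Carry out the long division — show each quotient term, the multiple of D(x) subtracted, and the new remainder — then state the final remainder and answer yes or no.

R(x) = 0, so D(x) is a factor of P(x). yes

Step 1: lead(16x⁶ − 26x⁵ + 23x⁴ + 59x³ − 78x² + 63x − 27) ÷ lead(D) = 16x⁶ ÷ 2x³ = 8x³. Subtract (8x³)·D = 16x⁶ − 8x⁵ + 72x³. Remainder: −18x⁵ + 23x⁴ − 13x³ − 78x² + 63x − 27.
Step 2: lead(−18x⁵ + 23x⁴ − 13x³ − 78x² + 63x − 27) ÷ lead(D) = −18x⁵ ÷ 2x³ = −9x². Subtract (−9x²)·D = −18x⁵ + 9x⁴ − 81x². Remainder: 14x⁴ − 13x³ + 3x² + 63x − 27.
Step 3: lead(14x⁴ − 13x³ + 3x² + 63x − 27) ÷ lead(D) = 14x⁴ ÷ 2x³ = 7x. Subtract (7x)·D = 14x⁴ − 7x³ + 63x. Remainder: −6x³ + 3x² − 27.
Step 4: lead(−6x³ + 3x² − 27) ÷ lead(D) = −6x³ ÷ 2x³ = −3. Subtract (−3)·D = −6x³ + 3x² − 27. Remainder: 0.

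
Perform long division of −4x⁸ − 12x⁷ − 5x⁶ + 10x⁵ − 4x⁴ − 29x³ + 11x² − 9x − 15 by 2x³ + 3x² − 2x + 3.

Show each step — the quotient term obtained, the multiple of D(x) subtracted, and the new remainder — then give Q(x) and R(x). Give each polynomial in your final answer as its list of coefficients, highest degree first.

Q = [-2, -3, 0, 5, -5, -2]; R = [-8, 2, -9]

Step 1: lead(−4x⁸ − 12x⁷ − 5x⁶ + 10x⁵ − 4x⁴ − 29x³ + 11x² − 9x − 15) ÷ lead(D) = −4x⁸ ÷ 2x³ = −2x⁵. Subtract (−2x⁵)·D = −4x⁸ − 6x⁷ + 4x⁶ − 6x⁵. Remainder: −6x⁷ − 9x⁶ + 16x⁵ − 4x⁴ − 29x³ + 11x² − 9x − 15.
Step 2: lead(−6x⁷ − 9x⁶ + 16x⁵ − 4x⁴ − 29x³ + 11x² − 9x − 15) ÷ lead(D) = −6x⁷ ÷ 2x³ = −3x⁴. Subtract (−3x⁴)·D = −6x⁷ − 9x⁶ + 6x⁵ − 9x⁴. Remainder: 10x⁵ + 5x⁴ − 29x³ + 11x² − 9x − 15.
Step 3: lead(10x⁵ + 5x⁴ − 29x³ + 11x² − 9x − 15) ÷ lead(D) = 10x⁵ ÷ 2x³ = 5x². Subtract (5x²)·D = 10x⁵ + 15x⁴ − 10x³ + 15x². Remainder: −10x⁴ − 19x³ − 4x² − 9x − 15.
Step 4: lead(−10x⁴ − 19x³ − 4x² − 9x − 15) ÷ lead(D) = −10x⁴ ÷ 2x³ = −5x. Subtract (−5x)·D = −10x⁴ − 15x³ + 10x² − 15x. Remainder: −4x³ − 14x² + 6x − 15.
Step 5: lead(−4x³ − 14x² + 6x − 15) ÷ lead(D) = −4x³ ÷ 2x³ = −2. Subtract (−2)·D = −4x³ − 6x² + 4x − 6. Remainder: −8x² + 2x − 9.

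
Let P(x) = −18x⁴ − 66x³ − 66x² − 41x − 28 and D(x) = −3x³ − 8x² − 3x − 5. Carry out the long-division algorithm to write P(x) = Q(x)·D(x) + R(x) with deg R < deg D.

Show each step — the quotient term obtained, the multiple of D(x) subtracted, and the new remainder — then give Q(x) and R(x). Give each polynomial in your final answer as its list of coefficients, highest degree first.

Step 1: lead(−18x⁴ − 66x³ − 66x² − 41x − 28) ÷ lead(D) = −18x⁴ ÷ −3x³ = 6x. Subtract (6x)·D = −18x⁴ − 48x³ − 18x² − 30x. Remainder: −18x³ − 48x² − 11x − 28.
Step 2: lead(−18x³ − 48x² − 11x − 28) ÷ lead(D) = −18x³ ÷ −3x³ = 6. Subtract (6)·D = −18x³ − 48x² − 18x − 30. Remainder: 7x + 2.

Q = [6, 6]; R = [7, 2]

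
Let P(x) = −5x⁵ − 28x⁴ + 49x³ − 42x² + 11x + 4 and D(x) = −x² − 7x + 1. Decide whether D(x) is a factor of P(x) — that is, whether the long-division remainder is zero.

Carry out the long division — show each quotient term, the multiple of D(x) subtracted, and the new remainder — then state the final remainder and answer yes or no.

R(x) = 6x + 4, so D(x) is not a factor of P(x). no

Step 1: lead(−5x⁵ − 28x⁴ + 49x³ − 42x² + 11x + 4) ÷ lead(D) = −5x⁵ ÷ −x² = 5x³. Subtract (5x³)·D = −5x⁵ − 35x⁴ + 5x³. Remainder: 7x⁴ + 44x³ − 42x² + 11x + 4.
Step 2: lead(7x⁴ + 44x³ − 42x² + 11x + 4) ÷ lead(D) = 7x⁴ ÷ −x² = −7x². Subtract (−7x²)·D = 7x⁴ + 49x³ − 7x². Remainder: −5x³ − 35x² + 11x + 4.
Step 3: lead(−5x³ − 35x² + 11x + 4) ÷ lead(D) = −5x³ ÷ −x² = 5x. Subtract (5x)·D = −5x³ − 35x² + 5x. Remainder: 6x + 4.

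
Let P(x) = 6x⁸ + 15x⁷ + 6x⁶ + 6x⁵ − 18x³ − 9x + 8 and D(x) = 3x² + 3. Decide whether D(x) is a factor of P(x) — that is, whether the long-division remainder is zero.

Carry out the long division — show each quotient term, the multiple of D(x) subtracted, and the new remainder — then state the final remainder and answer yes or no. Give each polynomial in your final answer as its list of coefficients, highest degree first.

R = [8], so D(x) is not a factor of P(x). no

Step 1: lead(6x⁸ + 15x⁷ + 6x⁶ + 6x⁵ − 18x³ − 9x + 8) ÷ lead(D) = 6x⁸ ÷ 3x² = 2x⁶. Subtract (2x⁶)·D = 6x⁸ + 6x⁶. Remainder: 15x⁷ + 6x⁵ − 18x³ − 9x + 8.
Step 2: lead(15x⁷ + 6x⁵ − 18x³ − 9x + 8) ÷ lead(D) = 15x⁷ ÷ 3x² = 5x⁵. Subtract (5x⁵)·D = 15x⁷ + 15x⁵. Remainder: −9x⁵ − 18x³ − 9x + 8.
Step 3: lead(−9x⁵ − 18x³ − 9x + 8) ÷ lead(D) = −9x⁵ ÷ 3x² = −3x³. Subtract (−3x³)·D = −9x⁵ − 9x³. Remainder: −9x³ − 9x + 8.
Step 4: lead(−9x³ − 9x + 8) ÷ lead(D) = −9x³ ÷ 3x² = −3x. Subtract (−3x)·D = −9x³ − 9x. Remainder: 8.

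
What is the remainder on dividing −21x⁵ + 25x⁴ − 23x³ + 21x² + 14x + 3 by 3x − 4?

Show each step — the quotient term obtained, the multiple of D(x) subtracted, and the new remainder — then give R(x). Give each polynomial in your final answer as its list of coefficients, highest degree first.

R = [-5]

Step 1: lead(−21x⁵ + 25x⁴ − 23x³ + 21x² + 14x + 3) ÷ lead(D) = −21x⁵ ÷ 3x = −7x⁴. Subtract (−7x⁴)·D = −21x⁵ + 28x⁴. Remainder: −3x⁴ − 23x³ + 21x² + 14x + 3.
Step 2: lead(−3x⁴ − 23x³ + 21x² + 14x + 3) ÷ lead(D) = −3x⁴ ÷ 3x = −x³. Subtract (−x³)·D = −3x⁴ + 4x³. Remainder: −27x³ + 21x² + 14x + 3.
Step 3: lead(−27x³ + 21x² + 14x + 3) ÷ lead(D) = −27x³ ÷ 3x = −9x². Subtract (−9x²)·D = −27x³ + 36x². Remainder: −15x² + 14x + 3.
Step 4: lead(−15x² + 14x + 3) ÷ lead(D) = −15x² ÷ 3x = −5x. Subtract (−5x)·D = −15x² + 20x. Remainder: −6x + 3.
Step 5: lead(−6x + 3) ÷ lead(D) = −6x ÷ 3x = −2. Subtract (−2)·D = −6x + 8. Remainder: −5.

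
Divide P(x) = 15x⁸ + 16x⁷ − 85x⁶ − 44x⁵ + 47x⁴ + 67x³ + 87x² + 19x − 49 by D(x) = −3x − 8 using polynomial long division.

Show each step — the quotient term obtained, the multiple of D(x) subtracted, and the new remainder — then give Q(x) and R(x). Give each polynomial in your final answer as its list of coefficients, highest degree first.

Q = [-5, 8, 7, -4, -5, -9, -5, 7]; R = [7]

Step 1: lead(15x⁸ + 16x⁷ − 85x⁶ − 44x⁵ + 47x⁴ + 67x³ + 87x² + 19x − 49) ÷ lead(D) = 15x⁸ ÷ −3x = −5x⁷. Subtract (−5x⁷)·D = 15x⁸ + 40x⁷. Remainder: −24x⁷ − 85x⁶ − 44x⁵ + 47x⁴ + 67x³ + 87x² + 19x − 49.
Step 2: lead(−24x⁷ − 85x⁶ − 44x⁵ + 47x⁴ + 67x³ + 87x² + 19x − 49) ÷ lead(D) = −24x⁷ ÷ −3x = 8x⁶. Subtract (8x⁶)·D = −24x⁷ − 64x⁶. Remainder: −21x⁶ − 44x⁵ + 47x⁴ + 67x³ + 87x² + 19x − 49.
Step 3: lead(−21x⁶ − 44x⁵ + 47x⁴ + 67x³ + 87x² + 19x − 49) ÷ lead(D) = −21x⁶ ÷ −3x = 7x⁵. Subtract (7x⁵)·D = −21x⁶ − 56x⁵. Remainder: 12x⁵ + 47x⁴ + 67x³ + 87x² + 19x − 49.
Step 4: lead(12x⁵ + 47x⁴ + 67x³ + 87x² + 19x − 49) ÷ lead(D) = 12x⁵ ÷ −3x = −4x⁴. Subtract (−4x⁴)·D = 12x⁵ + 32x⁴. Remainder: 15x⁴ + 67x³ + 87x² + 19x − 49.
Step 5: lead(15x⁴ + 67x³ + 87x² + 19x − 49) ÷ lead(D) = 15x⁴ ÷ −3x = −5x³. Subtract (−5x³)·D = 15x⁴ + 40x³. Remainder: 27x³ + 87x² + 19x − 49.
Step 6: lead(27x³ + 87x² + 19x − 49) ÷ lead(D) = 27x³ ÷ −3x = −9x². Subtract (−9x²)·D = 27x³ + 72x². Remainder: 15x² + 19x − 49.
Step 7: lead(15x² + 19x − 49) ÷ lead(D) = 15x² ÷ −3x = −5x. Subtract (−5x)·D = 15x² + 40x. Remainder: −21x − 49.
Step 8: lead(−21x − 49) ÷ lead(D) = −21x ÷ −3x = 7. Subtract (7)·D = −21x − 56. Remainder: 7.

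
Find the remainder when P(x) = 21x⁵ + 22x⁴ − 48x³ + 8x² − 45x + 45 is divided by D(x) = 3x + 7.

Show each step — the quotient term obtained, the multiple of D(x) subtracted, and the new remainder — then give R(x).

R(x) = 3

Step 1: lead(21x⁵ + 22x⁴ − 48x³ + 8x² − 45x + 45) ÷ lead(D) = 21x⁵ ÷ 3x = 7x⁴. Subtract (7x⁴)·D = 21x⁵ + 49x⁴. Remainder: −27x⁴ − 48x³ + 8x² − 45x + 45.
Step 2: lead(−27x⁴ − 48x³ + 8x² − 45x + 45) ÷ lead(D) = −27x⁴ ÷ 3x = −9x³. Subtract (−9x³)·D = −27x⁴ − 63x³. Remainder: 15x³ + 8x² − 45x + 45.
Step 3: lead(15x³ + 8x² − 45x + 45) ÷ lead(D) = 15x³ ÷ 3x = 5x². Subtract (5x²)·D = 15x³ + 35x². Remainder: −27x² − 45x + 45.
Step 4: lead(−27x² − 45x + 45) ÷ lead(D) = −27x² ÷ 3x = −9x. Subtract (−9x)·D = −27x² − 63x. Remainder: 18x + 45.
Step 5: lead(18x + 45) ÷ lead(D) = 18x ÷ 3x = 6. Subtract (6)·D = 18x + 42. Remainder: 3.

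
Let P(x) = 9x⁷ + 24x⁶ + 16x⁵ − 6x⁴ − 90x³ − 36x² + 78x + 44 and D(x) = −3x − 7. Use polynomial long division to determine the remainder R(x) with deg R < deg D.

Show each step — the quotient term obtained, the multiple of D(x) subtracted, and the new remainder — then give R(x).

Step 1: lead(9x⁷ + 24x⁶ + 16x⁵ − 6x⁴ − 90x³ − 36x² + 78x + 44) ÷ lead(D) = 9x⁷ ÷ −3x = −3x⁶. Subtract (−3x⁶)·D = 9x⁷ + 21x⁶. Remainder: 3x⁶ + 16x⁵ − 6x⁴ − 90x³ − 36x² + 78x + 44.
Step 2: lead(3x⁶ + 16x⁵ − 6x⁴ − 90x³ − 36x² + 78x + 44) ÷ lead(D) = 3x⁶ ÷ −3x = −x⁵. Subtract (−x⁵)·D = 3x⁶ + 7x⁵. Remainder: 9x⁵ − 6x⁴ − 90x³ − 36x² + 78x + 44.
Step 3: lead(9x⁵ − 6x⁴ − 90x³ − 36x² + 78x + 44) ÷ lead(D) = 9x⁵ ÷ −3x = −3x⁴. Subtract (−3x⁴)·D = 9x⁵ + 21x⁴. Remainder: −27x⁴ − 90x³ − 36x² + 78x + 44.
Step 4: lead(−27x⁴ − 90x³ − 36x² + 78x + 44) ÷ lead(D) = −27x⁴ ÷ −3x = 9x³. Subtract (9x³)·D = −27x⁴ − 63x³. Remainder: −27x³ − 36x² + 78x + 44.
Step 5: lead(−27x³ − 36x² + 78x + 44) ÷ lead(D) = −27x³ ÷ −3x = 9x². Subtract (9x²)·D = −27x³ − 63x². Remainder: 27x² + 78x + 44.
Step 6: lead(27x² + 78x + 44) ÷ lead(D) = 27x² ÷ −3x = −9x. Subtract (−9x)·D = 27x² + 63x. Remainder: 15x + 44.
Step 7: lead(15x + 44) ÷ lead(D) = 15x ÷ −3x = −5. Subtract (−5)·D = 15x + 35. Remainder: 9.

R(x) = 9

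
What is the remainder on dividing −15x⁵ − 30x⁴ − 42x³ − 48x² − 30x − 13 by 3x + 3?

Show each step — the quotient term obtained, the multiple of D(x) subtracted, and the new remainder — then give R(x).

R(x) = −4

Step 1: lead(−15x⁵ − 30x⁴ − 42x³ − 48x² − 30x − 13) ÷ lead(D) = −15x⁵ ÷ 3x = −5x⁴. Subtract (−5x⁴)·D = −15x⁵ − 15x⁴. Remainder: −15x⁴ − 42x³ − 48x² − 30x − 13.
Step 2: lead(−15x⁴ − 42x³ − 48x² − 30x − 13) ÷ lead(D) = −15x⁴ ÷ 3x = −5x³. Subtract (−5x³)·D = −15x⁴ − 15x³. Remainder: −27x³ − 48x² − 30x − 13.
Step 3: lead(−27x³ − 48x² − 30x − 13) ÷ lead(D) = −27x³ ÷ 3x = −9x². Subtract (−9x²)·D = −27x³ − 27x². Remainder: −21x² − 30x − 13.
Step 4: lead(−21x² − 30x − 13) ÷ lead(D) = −21x² ÷ 3x = −7x. Subtract (−7x)·D = −21x² − 21x. Remainder: −9x − 13.
Step 5: lead(−9x − 13) ÷ lead(D) = −9x ÷ 3x = −3. Subtract (−3)·D = −9x − 9. Remainder: −4.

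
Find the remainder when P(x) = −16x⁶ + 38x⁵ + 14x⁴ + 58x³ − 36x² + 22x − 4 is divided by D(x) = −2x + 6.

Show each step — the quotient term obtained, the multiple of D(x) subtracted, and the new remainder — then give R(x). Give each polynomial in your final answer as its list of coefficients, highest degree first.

R = [8]

Step 1: lead(−16x⁶ + 38x⁵ + 14x⁴ + 58x³ − 36x² + 22x − 4) ÷ lead(D) = −16x⁶ ÷ −2x = 8x⁵. Subtract (8x⁵)·D = −16x⁶ + 48x⁵. Remainder: −10x⁵ + 14x⁴ + 58x³ − 36x² + 22x − 4.
Step 2: lead(−10x⁵ + 14x⁴ + 58x³ − 36x² + 22x − 4) ÷ lead(D) = −10x⁵ ÷ −2x = 5x⁴. Subtract (5x⁴)·D = −10x⁵ + 30x⁴. Remainder: −16x⁴ + 58x³ − 36x² + 22x − 4.
Step 3: lead(−16x⁴ + 58x³ − 36x² + 22x − 4) ÷ lead(D) = −16x⁴ ÷ −2x = 8x³. Subtract (8x³)·D = −16x⁴ + 48x³. Remainder: 10x³ − 36x² + 22x − 4.
Step 4: lead(10x³ − 36x² + 22x − 4) ÷ lead(D) = 10x³ ÷ −2x = −5x². Subtract (−5x²)·D = 10x³ − 30x². Remainder: −6x² + 22x − 4.
Step 5: lead(−6x² + 22x − 4) ÷ lead(D) = −6x² ÷ −2x = 3x. Subtract (3x)·D = −6x² + 18x. Remainder: 4x − 4.
Step 6: lead(4x − 4) ÷ lead(D) = 4x ÷ −2x = −2. Subtract (−2)·D = 4x − 12. Remainder: 8.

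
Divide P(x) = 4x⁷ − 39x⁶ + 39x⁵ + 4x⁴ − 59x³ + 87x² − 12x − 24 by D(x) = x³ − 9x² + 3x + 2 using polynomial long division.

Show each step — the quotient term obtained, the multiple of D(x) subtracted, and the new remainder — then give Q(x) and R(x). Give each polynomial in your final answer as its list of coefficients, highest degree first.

Step 1: lead(4x⁷ − 39x⁶ + 39x⁵ + 4x⁴ − 59x³ + 87x² − 12x − 24) ÷ lead(D) = 4x⁷ ÷ x³ = 4x⁴. Subtract (4x⁴)·D = 4x⁷ − 36x⁶ + 12x⁵ + 8x⁴. Remainder: −3x⁶ + 27x⁵ − 4x⁴ − 59x³ + 87x² − 12x − 24.
Step 2: lead(−3x⁶ + 27x⁵ − 4x⁴ − 59x³ + 87x² − 12x − 24) ÷ lead(D) = −3x⁶ ÷ x³ = −3x³. Subtract (−3x³)·D = −3x⁶ + 27x⁵ − 9x⁴ − 6x³. Remainder: 5x⁴ − 53x³ + 87x² − 12x − 24.
Step 3: lead(5x⁴ − 53x³ + 87x² − 12x − 24) ÷ lead(D) = 5x⁴ ÷ x³ = 5x. Subtract (5x)·D = 5x⁴ − 45x³ + 15x² + 10x. Remainder: −8x³ + 72x² − 22x − 24.
Step 4: lead(−8x³ + 72x² − 22x − 24) ÷ lead(D) = −8x³ ÷ x³ = −8. Subtract (−8)·D = −8x³ + 72x² − 24x − 16. Remainder: 2x − 8.

Q = [4, -3, 0, 5, -8]; R = [2, -8]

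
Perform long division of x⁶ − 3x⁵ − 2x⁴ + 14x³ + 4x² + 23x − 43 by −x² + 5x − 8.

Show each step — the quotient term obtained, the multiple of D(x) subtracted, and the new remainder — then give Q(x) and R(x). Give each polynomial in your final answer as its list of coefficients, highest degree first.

Q = [-1, -2, 0, 2, 6]; R = [9, 5]

Step 1: lead(x⁶ − 3x⁵ − 2x⁴ + 14x³ + 4x² + 23x − 43) ÷ lead(D) = x⁶ ÷ −x² = −x⁴. Subtract (−x⁴)·D = x⁶ − 5x⁵ + 8x⁴. Remainder: 2x⁵ − 10x⁴ + 14x³ + 4x² + 23x − 43.
Step 2: lead(2x⁵ − 10x⁴ + 14x³ + 4x² + 23x − 43) ÷ lead(D) = 2x⁵ ÷ −x² = −2x³. Subtract (−2x³)·D = 2x⁵ − 10x⁴ + 16x³. Remainder: −2x³ + 4x² + 23x − 43.
Step 3: lead(−2x³ + 4x² + 23x − 43) ÷ lead(D) = −2x³ ÷ −x² = 2x. Subtract (2x)·D = −2x³ + 10x² − 16x. Remainder: −6x² + 39x − 43.
Step 4: lead(−6x² + 39x − 43) ÷ lead(D) = −6x² ÷ −x² = 6. Subtract (6)·D = −6x² + 30x − 48. Remainder: 9x + 5.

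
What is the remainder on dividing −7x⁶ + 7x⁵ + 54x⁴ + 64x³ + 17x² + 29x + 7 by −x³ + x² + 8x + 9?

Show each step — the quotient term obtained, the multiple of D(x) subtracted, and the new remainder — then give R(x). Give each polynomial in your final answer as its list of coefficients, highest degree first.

R = [3, -2]

Step 1: lead(−7x⁶ + 7x⁵ + 54x⁴ + 64x³ + 17x² + 29x + 7) ÷ lead(D) = −7x⁶ ÷ −x³ = 7x³. Subtract (7x³)·D = −7x⁶ + 7x⁵ + 56x⁴ + 63x³. Remainder: −2x⁴ + x³ + 17x² + 29x + 7.
Step 2: lead(−2x⁴ + x³ + 17x² + 29x + 7) ÷ lead(D) = −2x⁴ ÷ −x³ = 2x. Subtract (2x)·D = −2x⁴ + 2x³ + 16x² + 18x. Remainder: −x³ + x² + 11x + 7.
Step 3: lead(−x³ + x² + 11x + 7) ÷ lead(D) = −x³ ÷ −x³ = 1. Subtract (1)·D = −x³ + x² + 8x + 9. Remainder: 3x − 2.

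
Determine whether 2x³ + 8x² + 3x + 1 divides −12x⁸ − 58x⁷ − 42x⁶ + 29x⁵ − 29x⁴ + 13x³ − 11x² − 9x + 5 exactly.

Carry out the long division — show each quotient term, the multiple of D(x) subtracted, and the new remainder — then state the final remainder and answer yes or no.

R(x) = 8x² − 4x + 8, so D(x) is not a factor of P(x). no

Step 1: lead(−12x⁸ − 58x⁷ − 42x⁶ + 29x⁵ − 29x⁴ + 13x³ − 11x² − 9x + 5) ÷ lead(D) = −12x⁸ ÷ 2x³ = −6x⁵. Subtract (−6x⁵)·D = −12x⁸ − 48x⁷ − 18x⁶ − 6x⁵. Remainder: −10x⁷ − 24x⁶ + 35x⁵ − 29x⁴ + 13x³ − 11x² − 9x + 5.
Step 2: lead(−10x⁷ − 24x⁶ + 35x⁵ − 29x⁴ + 13x³ − 11x² − 9x + 5) ÷ lead(D) = −10x⁷ ÷ 2x³ = −5x⁴. Subtract (−5x⁴)·D = −10x⁷ − 40x⁶ − 15x⁵ − 5x⁴. Remainder: 16x⁶ + 50x⁵ − 24x⁴ + 13x³ − 11x² − 9x + 5.
Step 3: lead(16x⁶ + 50x⁵ − 24x⁴ + 13x³ − 11x² − 9x + 5) ÷ lead(D) = 16x⁶ ÷ 2x³ = 8x³. Subtract (8x³)·D = 16x⁶ + 64x⁵ + 24x⁴ + 8x³. Remainder: −14x⁵ − 48x⁴ + 5x³ − 11x² − 9x + 5.
Step 4: lead(−14x⁵ − 48x⁴ + 5x³ − 11x² − 9x + 5) ÷ lead(D) = −14x⁵ ÷ 2x³ = −7x². Subtract (−7x²)·D = −14x⁵ − 56x⁴ − 21x³ − 7x². Remainder: 8x⁴ + 26x³ − 4x² − 9x + 5.
Step 5: lead(8x⁴ + 26x³ − 4x² − 9x + 5) ÷ lead(D) = 8x⁴ ÷ 2x³ = 4x. Subtract (4x)·D = 8x⁴ + 32x³ + 12x² + 4x. Remainder: −6x³ − 16x² − 13x + 5.
Step 6: lead(−6x³ − 16x² − 13x + 5) ÷ lead(D) = −6x³ ÷ 2x³ = −3. Subtract (−3)·D = −6x³ − 24x² − 9x − 3. Remainder: 8x² − 4x + 8.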